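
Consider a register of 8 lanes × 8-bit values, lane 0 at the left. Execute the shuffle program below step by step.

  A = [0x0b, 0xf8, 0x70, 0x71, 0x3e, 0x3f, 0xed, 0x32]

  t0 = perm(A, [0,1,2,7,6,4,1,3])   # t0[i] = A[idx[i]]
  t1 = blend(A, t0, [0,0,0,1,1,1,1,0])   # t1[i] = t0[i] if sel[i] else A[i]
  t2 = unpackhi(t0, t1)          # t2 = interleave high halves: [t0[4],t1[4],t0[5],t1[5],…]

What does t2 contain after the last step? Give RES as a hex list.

RES = [ 0xed  0xed  0x3e  0x3e  0xf8  0xf8  0x71  0x32 ]

  t0: 0b f8 70 32 ed 3e f8 71
  t1: 0b f8 70 32 ed 3e f8 32
  t2: ed ed 3e 3e f8 f8 71 32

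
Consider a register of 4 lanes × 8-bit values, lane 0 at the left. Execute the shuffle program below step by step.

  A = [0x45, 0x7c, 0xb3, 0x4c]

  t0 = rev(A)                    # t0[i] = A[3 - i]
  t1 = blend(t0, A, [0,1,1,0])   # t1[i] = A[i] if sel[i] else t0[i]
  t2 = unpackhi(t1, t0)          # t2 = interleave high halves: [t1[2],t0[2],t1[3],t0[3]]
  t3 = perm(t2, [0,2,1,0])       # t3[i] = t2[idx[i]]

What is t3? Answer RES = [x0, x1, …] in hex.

RES = [0xb3, 0x45, 0x7c, 0xb3]

→ t0 |4c|b3|7c|45|
→ t1 |4c|7c|b3|45|
→ t2 |b3|7c|45|45|
→ t3 |b3|45|7c|b3|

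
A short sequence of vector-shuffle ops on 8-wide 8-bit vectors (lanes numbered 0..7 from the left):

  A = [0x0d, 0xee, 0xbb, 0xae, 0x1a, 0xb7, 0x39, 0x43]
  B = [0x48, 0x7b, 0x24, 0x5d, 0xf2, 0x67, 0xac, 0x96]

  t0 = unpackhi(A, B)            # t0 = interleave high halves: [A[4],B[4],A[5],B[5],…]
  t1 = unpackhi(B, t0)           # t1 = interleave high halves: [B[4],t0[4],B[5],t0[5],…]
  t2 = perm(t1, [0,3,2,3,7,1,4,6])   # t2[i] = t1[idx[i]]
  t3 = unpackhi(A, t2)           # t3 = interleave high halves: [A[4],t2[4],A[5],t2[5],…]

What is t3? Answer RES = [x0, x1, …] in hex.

RES = [ 0x1a  0x96  0xb7  0x39  0x39  0xac  0x43  0x96 ]

  t0: 1a f2 b7 67 39 ac 43 96
  t1: f2 39 67 ac ac 43 96 96
  t2: f2 ac 67 ac 96 39 ac 96
  t3: 1a 96 b7 39 39 ac 43 96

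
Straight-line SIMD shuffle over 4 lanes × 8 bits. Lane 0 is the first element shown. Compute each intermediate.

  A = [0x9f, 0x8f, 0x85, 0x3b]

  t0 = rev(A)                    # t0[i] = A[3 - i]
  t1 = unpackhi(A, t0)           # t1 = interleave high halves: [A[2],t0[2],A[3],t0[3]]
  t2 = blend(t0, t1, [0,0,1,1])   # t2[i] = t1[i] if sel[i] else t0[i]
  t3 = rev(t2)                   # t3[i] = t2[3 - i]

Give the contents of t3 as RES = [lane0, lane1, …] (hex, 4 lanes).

RES = [ 0x9f  0x3b  0x85  0x3b ]

  t0: 3b 85 8f 9f
  t1: 85 8f 3b 9f
  t2: 3b 85 3b 9f
  t3: 9f 3b 85 3b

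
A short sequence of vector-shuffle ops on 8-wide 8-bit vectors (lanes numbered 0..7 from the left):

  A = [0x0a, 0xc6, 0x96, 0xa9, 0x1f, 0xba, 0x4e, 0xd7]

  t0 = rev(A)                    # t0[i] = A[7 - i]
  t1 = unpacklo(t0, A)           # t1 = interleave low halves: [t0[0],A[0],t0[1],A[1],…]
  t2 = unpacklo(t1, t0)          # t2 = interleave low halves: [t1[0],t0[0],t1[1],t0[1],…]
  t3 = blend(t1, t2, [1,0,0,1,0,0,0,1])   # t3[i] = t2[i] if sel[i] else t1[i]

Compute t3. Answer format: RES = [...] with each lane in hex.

t0 = [0xd7, 0x4e, 0xba, 0x1f, 0xa9, 0x96, 0xc6, 0x0a]
t1 = [0xd7, 0x0a, 0x4e, 0xc6, 0xba, 0x96, 0x1f, 0xa9]
t2 = [0xd7, 0xd7, 0x0a, 0x4e, 0x4e, 0xba, 0xc6, 0x1f]
t3 = [0xd7, 0x0a, 0x4e, 0x4e, 0xba, 0x96, 0x1f, 0x1f]

RES = [0xd7, 0x0a, 0x4e, 0x4e, 0xba, 0x96, 0x1f, 0x1f]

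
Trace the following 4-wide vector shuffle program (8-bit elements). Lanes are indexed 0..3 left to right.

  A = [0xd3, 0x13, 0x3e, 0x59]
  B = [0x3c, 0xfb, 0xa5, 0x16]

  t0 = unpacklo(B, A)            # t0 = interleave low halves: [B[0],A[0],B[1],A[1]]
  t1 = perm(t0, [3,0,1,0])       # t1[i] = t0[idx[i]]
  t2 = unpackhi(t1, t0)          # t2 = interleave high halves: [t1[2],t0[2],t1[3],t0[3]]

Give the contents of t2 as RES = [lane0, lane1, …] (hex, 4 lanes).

RES = [ 0xd3  0xfb  0x3c  0x13 ]

  t0: 3c d3 fb 13
  t1: 13 3c d3 3c
  t2: d3 fb 3c 13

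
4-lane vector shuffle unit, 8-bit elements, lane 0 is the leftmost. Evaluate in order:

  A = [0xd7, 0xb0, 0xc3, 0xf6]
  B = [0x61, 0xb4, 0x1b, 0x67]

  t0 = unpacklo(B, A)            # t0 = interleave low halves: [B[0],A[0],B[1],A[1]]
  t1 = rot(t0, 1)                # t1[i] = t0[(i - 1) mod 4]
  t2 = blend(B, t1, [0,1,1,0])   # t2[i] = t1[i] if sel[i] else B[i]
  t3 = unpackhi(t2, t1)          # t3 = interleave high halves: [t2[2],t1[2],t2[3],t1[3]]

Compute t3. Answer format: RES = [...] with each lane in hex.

t0 = [0x61, 0xd7, 0xb4, 0xb0]
t1 = [0xb0, 0x61, 0xd7, 0xb4]
t2 = [0x61, 0x61, 0xd7, 0x67]
t3 = [0xd7, 0xd7, 0x67, 0xb4]

RES = [0xd7, 0xd7, 0x67, 0xb4]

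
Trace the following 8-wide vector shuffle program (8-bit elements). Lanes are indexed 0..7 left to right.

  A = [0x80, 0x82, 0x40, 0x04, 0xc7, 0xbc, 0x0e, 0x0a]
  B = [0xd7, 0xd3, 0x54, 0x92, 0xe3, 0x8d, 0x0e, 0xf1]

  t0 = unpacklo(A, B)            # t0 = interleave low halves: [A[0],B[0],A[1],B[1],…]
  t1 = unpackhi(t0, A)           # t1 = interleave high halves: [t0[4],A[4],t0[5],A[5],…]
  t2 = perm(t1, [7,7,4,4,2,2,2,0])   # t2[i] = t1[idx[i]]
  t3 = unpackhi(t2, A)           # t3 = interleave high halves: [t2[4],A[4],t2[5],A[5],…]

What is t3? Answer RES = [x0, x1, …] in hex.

→ t0 |80|d7|82|d3|40|54|04|92|
→ t1 |40|c7|54|bc|04|0e|92|0a|
→ t2 |0a|0a|04|04|54|54|54|40|
→ t3 |54|c7|54|bc|54|0e|40|0a|

RES = [0x54, 0xc7, 0x54, 0xbc, 0x54, 0x0e, 0x40, 0x0a]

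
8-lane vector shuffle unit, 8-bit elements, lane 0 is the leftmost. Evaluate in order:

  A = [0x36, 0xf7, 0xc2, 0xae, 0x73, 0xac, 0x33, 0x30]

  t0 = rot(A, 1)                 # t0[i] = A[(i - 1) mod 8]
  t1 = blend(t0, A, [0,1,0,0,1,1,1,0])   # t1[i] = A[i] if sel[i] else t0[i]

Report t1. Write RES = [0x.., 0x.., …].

RES = [0x30, 0xf7, 0xf7, 0xc2, 0x73, 0xac, 0x33, 0x33]

→ t0 |30|36|f7|c2|ae|73|ac|33|
→ t1 |30|f7|f7|c2|73|ac|33|33|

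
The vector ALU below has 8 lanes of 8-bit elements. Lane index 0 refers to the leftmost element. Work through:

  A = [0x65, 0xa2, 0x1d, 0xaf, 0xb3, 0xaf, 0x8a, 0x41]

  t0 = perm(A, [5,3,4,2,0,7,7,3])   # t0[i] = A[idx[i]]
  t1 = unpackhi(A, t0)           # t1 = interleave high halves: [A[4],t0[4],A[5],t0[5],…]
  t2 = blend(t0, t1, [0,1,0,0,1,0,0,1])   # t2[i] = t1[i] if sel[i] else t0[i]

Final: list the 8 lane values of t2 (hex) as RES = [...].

→ t0 |af|af|b3|1d|65|41|41|af|
→ t1 |b3|65|af|41|8a|41|41|af|
→ t2 |af|65|b3|1d|8a|41|41|af|

RES = [ 0xaf  0x65  0xb3  0x1d  0x8a  0x41  0x41  0xaf ]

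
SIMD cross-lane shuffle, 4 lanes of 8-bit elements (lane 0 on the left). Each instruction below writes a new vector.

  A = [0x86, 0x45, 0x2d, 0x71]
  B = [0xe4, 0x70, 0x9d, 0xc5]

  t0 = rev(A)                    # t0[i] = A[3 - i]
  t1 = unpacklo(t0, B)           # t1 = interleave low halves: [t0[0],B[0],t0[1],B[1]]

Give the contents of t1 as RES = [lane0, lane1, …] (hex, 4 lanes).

→ t0 |71|2d|45|86|
→ t1 |71|e4|2d|70|

RES = [0x71, 0xe4, 0x2d, 0x70]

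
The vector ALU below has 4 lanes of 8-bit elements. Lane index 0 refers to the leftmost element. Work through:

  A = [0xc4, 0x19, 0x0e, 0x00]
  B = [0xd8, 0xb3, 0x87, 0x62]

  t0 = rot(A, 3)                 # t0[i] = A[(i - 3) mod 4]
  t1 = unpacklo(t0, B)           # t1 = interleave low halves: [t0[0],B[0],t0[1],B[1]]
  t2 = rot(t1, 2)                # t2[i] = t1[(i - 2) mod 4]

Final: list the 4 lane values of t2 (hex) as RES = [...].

RES = [0x0e, 0xb3, 0x19, 0xd8]

→ t0 |19|0e|00|c4|
→ t1 |19|d8|0e|b3|
→ t2 |0e|b3|19|d8|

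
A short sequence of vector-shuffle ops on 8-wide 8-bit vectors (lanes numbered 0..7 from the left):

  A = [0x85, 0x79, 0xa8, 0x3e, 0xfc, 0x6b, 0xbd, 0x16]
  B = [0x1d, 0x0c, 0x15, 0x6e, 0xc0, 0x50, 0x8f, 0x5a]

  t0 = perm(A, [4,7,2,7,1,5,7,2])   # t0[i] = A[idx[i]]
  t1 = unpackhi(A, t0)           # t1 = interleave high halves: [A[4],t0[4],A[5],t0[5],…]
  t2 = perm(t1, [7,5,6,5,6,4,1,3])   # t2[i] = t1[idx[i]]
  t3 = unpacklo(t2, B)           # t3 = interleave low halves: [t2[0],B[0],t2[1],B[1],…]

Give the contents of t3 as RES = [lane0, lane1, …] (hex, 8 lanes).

→ t0 |fc|16|a8|16|79|6b|16|a8|
→ t1 |fc|79|6b|6b|bd|16|16|a8|
→ t2 |a8|16|16|16|16|bd|79|6b|
→ t3 |a8|1d|16|0c|16|15|16|6e|

RES = [ 0xa8  0x1d  0x16  0x0c  0x16  0x15  0x16  0x6e ]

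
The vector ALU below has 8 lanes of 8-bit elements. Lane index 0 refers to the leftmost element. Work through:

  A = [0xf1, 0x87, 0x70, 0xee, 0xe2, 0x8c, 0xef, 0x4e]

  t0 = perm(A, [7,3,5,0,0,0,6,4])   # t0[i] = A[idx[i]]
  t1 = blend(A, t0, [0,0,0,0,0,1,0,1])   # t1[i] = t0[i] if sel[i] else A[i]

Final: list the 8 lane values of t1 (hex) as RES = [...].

RES = [ 0xf1  0x87  0x70  0xee  0xe2  0xf1  0xef  0xe2 ]

t0 = [0x4e, 0xee, 0x8c, 0xf1, 0xf1, 0xf1, 0xef, 0xe2]
t1 = [0xf1, 0x87, 0x70, 0xee, 0xe2, 0xf1, 0xef, 0xe2]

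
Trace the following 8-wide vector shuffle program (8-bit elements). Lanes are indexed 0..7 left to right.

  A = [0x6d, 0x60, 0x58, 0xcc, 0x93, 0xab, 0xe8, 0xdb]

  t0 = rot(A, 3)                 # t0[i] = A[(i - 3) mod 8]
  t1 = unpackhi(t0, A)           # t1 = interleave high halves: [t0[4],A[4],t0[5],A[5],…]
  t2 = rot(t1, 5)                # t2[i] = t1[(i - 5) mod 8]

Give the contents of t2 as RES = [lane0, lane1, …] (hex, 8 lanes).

RES = [0xab, 0xcc, 0xe8, 0x93, 0xdb, 0x60, 0x93, 0x58]

→ t0 |ab|e8|db|6d|60|58|cc|93|
→ t1 |60|93|58|ab|cc|e8|93|db|
→ t2 |ab|cc|e8|93|db|60|93|58|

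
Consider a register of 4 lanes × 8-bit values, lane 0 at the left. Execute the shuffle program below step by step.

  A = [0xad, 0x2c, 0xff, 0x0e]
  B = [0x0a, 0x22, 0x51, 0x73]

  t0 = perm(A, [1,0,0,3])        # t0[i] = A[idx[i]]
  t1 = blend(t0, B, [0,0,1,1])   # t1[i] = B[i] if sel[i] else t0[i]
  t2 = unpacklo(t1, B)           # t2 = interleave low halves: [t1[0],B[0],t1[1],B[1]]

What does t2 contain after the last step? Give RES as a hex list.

t0 = [0x2c, 0xad, 0xad, 0x0e]
t1 = [0x2c, 0xad, 0x51, 0x73]
t2 = [0x2c, 0x0a, 0xad, 0x22]

RES = [ 0x2c  0x0a  0xad  0x22 ]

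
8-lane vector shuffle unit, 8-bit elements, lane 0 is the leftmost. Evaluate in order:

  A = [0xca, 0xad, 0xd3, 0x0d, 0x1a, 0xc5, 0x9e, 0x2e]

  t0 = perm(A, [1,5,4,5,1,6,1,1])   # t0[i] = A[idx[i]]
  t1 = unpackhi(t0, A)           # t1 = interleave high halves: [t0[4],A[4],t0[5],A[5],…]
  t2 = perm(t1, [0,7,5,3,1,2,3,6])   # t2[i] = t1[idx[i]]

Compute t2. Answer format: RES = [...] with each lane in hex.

RES = [0xad, 0x2e, 0x9e, 0xc5, 0x1a, 0x9e, 0xc5, 0xad]

t0 = [0xad, 0xc5, 0x1a, 0xc5, 0xad, 0x9e, 0xad, 0xad]
t1 = [0xad, 0x1a, 0x9e, 0xc5, 0xad, 0x9e, 0xad, 0x2e]
t2 = [0xad, 0x2e, 0x9e, 0xc5, 0x1a, 0x9e, 0xc5, 0xad]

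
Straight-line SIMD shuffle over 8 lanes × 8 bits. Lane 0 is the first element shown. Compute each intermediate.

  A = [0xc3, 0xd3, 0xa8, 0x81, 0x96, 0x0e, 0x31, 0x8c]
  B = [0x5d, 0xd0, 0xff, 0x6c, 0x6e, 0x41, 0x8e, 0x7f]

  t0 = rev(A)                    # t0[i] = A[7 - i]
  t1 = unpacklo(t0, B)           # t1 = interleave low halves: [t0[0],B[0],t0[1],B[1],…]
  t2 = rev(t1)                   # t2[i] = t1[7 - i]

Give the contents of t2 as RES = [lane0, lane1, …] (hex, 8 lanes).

RES = [0x6c, 0x96, 0xff, 0x0e, 0xd0, 0x31, 0x5d, 0x8c]

  t0: 8c 31 0e 96 81 a8 d3 c3
  t1: 8c 5d 31 d0 0e ff 96 6c
  t2: 6c 96 ff 0e d0 31 5d 8c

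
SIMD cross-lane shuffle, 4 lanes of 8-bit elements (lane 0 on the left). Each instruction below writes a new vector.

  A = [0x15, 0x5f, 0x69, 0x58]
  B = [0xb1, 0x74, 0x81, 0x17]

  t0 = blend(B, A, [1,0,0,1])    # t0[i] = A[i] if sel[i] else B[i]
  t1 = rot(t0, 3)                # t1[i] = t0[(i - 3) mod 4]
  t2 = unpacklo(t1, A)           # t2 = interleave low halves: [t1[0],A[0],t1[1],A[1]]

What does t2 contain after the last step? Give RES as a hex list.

RES = [0x74, 0x15, 0x81, 0x5f]

→ t0 |15|74|81|58|
→ t1 |74|81|58|15|
→ t2 |74|15|81|5f|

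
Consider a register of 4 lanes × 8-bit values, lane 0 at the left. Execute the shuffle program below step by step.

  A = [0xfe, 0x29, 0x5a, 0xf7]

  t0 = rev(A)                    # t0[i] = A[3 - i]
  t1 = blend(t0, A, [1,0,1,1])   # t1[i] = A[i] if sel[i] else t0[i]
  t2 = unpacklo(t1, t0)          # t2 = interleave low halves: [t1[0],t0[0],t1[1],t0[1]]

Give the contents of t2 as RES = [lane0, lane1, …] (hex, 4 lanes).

→ t0 |f7|5a|29|fe|
→ t1 |fe|5a|5a|f7|
→ t2 |fe|f7|5a|5a|

RES = [0xfe, 0xf7, 0x5a, 0x5a]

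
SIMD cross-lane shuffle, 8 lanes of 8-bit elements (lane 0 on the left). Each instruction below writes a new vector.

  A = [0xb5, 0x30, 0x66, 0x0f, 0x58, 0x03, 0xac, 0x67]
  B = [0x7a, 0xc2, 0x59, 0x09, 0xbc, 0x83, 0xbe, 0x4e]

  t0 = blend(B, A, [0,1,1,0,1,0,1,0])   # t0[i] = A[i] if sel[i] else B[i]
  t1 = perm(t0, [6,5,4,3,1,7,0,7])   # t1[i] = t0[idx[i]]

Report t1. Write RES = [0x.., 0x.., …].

  t0: 7a 30 66 09 58 83 ac 4e
  t1: ac 83 58 09 30 4e 7a 4e

RES = [ 0xac  0x83  0x58  0x09  0x30  0x4e  0x7a  0x4e ]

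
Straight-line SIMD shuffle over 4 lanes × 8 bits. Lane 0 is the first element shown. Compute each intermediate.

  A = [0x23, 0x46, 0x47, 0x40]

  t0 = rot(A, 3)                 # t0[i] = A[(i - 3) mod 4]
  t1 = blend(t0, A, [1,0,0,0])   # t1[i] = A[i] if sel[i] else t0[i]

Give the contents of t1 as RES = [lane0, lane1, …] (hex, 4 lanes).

t0 = [0x46, 0x47, 0x40, 0x23]
t1 = [0x23, 0x47, 0x40, 0x23]

RES = [ 0x23  0x47  0x40  0x23 ]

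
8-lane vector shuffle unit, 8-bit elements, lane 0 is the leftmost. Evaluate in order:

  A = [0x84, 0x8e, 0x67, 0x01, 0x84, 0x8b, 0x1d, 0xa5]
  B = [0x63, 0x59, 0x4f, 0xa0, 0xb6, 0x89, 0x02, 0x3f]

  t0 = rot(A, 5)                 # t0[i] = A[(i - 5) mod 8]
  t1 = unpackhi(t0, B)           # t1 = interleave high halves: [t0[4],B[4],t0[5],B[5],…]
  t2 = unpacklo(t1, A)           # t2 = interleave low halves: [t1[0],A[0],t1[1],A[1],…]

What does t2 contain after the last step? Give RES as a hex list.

RES = [ 0xa5  0x84  0xb6  0x8e  0x84  0x67  0x89  0x01 ]

t0 = [0x01, 0x84, 0x8b, 0x1d, 0xa5, 0x84, 0x8e, 0x67]
t1 = [0xa5, 0xb6, 0x84, 0x89, 0x8e, 0x02, 0x67, 0x3f]
t2 = [0xa5, 0x84, 0xb6, 0x8e, 0x84, 0x67, 0x89, 0x01]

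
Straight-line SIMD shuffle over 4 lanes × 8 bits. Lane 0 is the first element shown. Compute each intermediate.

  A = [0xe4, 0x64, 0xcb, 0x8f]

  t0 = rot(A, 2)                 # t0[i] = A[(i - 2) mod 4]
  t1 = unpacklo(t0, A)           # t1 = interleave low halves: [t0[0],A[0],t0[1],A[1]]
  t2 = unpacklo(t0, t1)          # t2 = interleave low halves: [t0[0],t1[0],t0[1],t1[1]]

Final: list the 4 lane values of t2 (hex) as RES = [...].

  t0: cb 8f e4 64
  t1: cb e4 8f 64
  t2: cb cb 8f e4

RES = [ 0xcb  0xcb  0x8f  0xe4 ]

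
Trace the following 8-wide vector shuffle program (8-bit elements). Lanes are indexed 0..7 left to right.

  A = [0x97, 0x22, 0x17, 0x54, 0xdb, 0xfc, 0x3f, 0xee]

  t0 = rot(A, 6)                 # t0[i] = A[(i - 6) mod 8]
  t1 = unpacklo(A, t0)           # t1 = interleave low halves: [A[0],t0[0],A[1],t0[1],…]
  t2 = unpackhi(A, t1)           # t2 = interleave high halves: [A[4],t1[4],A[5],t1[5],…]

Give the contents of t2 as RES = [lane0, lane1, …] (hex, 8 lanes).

t0 = [0x17, 0x54, 0xdb, 0xfc, 0x3f, 0xee, 0x97, 0x22]
t1 = [0x97, 0x17, 0x22, 0x54, 0x17, 0xdb, 0x54, 0xfc]
t2 = [0xdb, 0x17, 0xfc, 0xdb, 0x3f, 0x54, 0xee, 0xfc]

RES = [ 0xdb  0x17  0xfc  0xdb  0x3f  0x54  0xee  0xfc ]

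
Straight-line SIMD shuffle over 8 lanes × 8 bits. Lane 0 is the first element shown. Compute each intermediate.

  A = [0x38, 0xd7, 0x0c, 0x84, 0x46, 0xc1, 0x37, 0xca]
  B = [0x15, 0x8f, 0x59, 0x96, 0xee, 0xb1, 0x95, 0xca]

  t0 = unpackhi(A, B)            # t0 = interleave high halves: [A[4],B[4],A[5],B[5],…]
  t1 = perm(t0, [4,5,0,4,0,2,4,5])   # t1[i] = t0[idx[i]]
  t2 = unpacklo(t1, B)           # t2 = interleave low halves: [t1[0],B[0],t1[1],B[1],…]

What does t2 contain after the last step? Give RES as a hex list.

  t0: 46 ee c1 b1 37 95 ca ca
  t1: 37 95 46 37 46 c1 37 95
  t2: 37 15 95 8f 46 59 37 96

RES = [0x37, 0x15, 0x95, 0x8f, 0x46, 0x59, 0x37, 0x96]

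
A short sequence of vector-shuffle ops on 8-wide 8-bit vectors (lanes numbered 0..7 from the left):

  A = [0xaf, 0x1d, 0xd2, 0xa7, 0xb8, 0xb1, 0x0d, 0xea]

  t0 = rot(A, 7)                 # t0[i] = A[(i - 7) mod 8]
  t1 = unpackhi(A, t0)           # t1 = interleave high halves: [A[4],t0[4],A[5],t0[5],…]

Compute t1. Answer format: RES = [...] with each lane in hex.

RES = [0xb8, 0xb1, 0xb1, 0x0d, 0x0d, 0xea, 0xea, 0xaf]

t0 = [0x1d, 0xd2, 0xa7, 0xb8, 0xb1, 0x0d, 0xea, 0xaf]
t1 = [0xb8, 0xb1, 0xb1, 0x0d, 0x0d, 0xea, 0xea, 0xaf]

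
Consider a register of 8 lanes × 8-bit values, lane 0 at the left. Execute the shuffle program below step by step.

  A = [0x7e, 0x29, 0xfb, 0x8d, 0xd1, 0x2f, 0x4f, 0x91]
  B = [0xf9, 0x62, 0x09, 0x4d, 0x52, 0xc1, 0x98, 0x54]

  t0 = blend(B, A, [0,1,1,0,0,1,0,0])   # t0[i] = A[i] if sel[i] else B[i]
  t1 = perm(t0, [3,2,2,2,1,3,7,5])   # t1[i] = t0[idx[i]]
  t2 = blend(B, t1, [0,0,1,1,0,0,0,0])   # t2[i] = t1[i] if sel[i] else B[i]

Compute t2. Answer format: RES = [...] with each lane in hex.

RES = [ 0xf9  0x62  0xfb  0xfb  0x52  0xc1  0x98  0x54 ]

→ t0 |f9|29|fb|4d|52|2f|98|54|
→ t1 |4d|fb|fb|fb|29|4d|54|2f|
→ t2 |f9|62|fb|fb|52|c1|98|54|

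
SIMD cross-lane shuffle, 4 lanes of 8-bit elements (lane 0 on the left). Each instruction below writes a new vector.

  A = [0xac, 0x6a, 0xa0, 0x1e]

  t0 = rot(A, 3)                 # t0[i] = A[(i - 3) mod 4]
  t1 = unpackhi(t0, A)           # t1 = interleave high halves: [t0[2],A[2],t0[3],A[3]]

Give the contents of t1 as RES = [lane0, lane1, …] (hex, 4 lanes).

  t0: 6a a0 1e ac
  t1: 1e a0 ac 1e

RES = [0x1e, 0xa0, 0xac, 0x1e]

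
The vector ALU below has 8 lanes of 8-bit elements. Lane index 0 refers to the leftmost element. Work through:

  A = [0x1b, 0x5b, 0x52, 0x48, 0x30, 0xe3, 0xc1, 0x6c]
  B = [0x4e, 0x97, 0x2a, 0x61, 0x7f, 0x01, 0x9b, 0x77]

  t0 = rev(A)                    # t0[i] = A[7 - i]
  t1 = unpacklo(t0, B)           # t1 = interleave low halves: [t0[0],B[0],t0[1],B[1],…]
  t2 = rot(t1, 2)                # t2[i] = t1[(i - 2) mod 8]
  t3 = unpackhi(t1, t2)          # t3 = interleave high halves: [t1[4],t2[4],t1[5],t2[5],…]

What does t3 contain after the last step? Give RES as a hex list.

RES = [ 0xe3  0xc1  0x2a  0x97  0x30  0xe3  0x61  0x2a ]

→ t0 |6c|c1|e3|30|48|52|5b|1b|
→ t1 |6c|4e|c1|97|e3|2a|30|61|
→ t2 |30|61|6c|4e|c1|97|e3|2a|
→ t3 |e3|c1|2a|97|30|e3|61|2a|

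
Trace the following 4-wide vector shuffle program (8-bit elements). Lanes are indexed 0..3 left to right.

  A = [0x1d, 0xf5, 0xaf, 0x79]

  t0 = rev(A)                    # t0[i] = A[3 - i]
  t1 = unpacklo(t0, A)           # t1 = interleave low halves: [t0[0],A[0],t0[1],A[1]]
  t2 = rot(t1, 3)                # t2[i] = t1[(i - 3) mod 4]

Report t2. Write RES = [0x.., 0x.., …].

RES = [ 0x1d  0xaf  0xf5  0x79 ]

t0 = [0x79, 0xaf, 0xf5, 0x1d]
t1 = [0x79, 0x1d, 0xaf, 0xf5]
t2 = [0x1d, 0xaf, 0xf5, 0x79]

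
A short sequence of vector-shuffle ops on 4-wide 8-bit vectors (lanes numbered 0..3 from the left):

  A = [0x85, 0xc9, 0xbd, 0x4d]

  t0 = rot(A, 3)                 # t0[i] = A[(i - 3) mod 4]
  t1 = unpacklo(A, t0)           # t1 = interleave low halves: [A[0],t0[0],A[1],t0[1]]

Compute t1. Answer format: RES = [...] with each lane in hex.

→ t0 |c9|bd|4d|85|
→ t1 |85|c9|c9|bd|

RES = [0x85, 0xc9, 0xc9, 0xbd]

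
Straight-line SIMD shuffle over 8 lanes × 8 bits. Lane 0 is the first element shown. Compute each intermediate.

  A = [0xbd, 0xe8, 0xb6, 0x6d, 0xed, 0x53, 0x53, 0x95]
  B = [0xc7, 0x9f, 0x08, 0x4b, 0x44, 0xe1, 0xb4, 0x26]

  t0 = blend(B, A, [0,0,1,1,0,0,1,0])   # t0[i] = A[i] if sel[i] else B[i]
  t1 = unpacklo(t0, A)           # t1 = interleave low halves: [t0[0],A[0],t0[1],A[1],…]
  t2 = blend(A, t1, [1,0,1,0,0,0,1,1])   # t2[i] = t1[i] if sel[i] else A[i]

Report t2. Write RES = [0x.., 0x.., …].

RES = [0xc7, 0xe8, 0x9f, 0x6d, 0xed, 0x53, 0x6d, 0x6d]

→ t0 |c7|9f|b6|6d|44|e1|53|26|
→ t1 |c7|bd|9f|e8|b6|b6|6d|6d|
→ t2 |c7|e8|9f|6d|ed|53|6d|6d|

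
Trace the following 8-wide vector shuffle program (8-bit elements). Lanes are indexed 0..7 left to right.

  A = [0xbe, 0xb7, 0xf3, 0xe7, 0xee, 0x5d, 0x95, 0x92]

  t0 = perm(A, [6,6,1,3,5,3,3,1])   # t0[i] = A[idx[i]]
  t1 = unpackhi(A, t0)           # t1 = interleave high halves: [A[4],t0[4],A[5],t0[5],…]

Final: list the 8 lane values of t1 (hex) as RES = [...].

RES = [0xee, 0x5d, 0x5d, 0xe7, 0x95, 0xe7, 0x92, 0xb7]

t0 = [0x95, 0x95, 0xb7, 0xe7, 0x5d, 0xe7, 0xe7, 0xb7]
t1 = [0xee, 0x5d, 0x5d, 0xe7, 0x95, 0xe7, 0x92, 0xb7]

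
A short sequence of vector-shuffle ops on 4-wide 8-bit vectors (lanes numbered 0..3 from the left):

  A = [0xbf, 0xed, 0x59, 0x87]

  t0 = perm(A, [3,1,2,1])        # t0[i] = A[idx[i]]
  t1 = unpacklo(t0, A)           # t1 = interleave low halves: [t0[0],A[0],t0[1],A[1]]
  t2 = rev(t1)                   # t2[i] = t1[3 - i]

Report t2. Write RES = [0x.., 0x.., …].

RES = [ 0xed  0xed  0xbf  0x87 ]

  t0: 87 ed 59 ed
  t1: 87 bf ed ed
  t2: ed ed bf 87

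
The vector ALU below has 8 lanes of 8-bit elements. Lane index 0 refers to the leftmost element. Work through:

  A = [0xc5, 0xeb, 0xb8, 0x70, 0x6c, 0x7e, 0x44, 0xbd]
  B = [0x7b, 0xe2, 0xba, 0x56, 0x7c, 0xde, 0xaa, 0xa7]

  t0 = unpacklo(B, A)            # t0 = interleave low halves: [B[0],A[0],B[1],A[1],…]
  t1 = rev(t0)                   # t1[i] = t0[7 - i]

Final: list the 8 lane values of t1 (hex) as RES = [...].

  t0: 7b c5 e2 eb ba b8 56 70
  t1: 70 56 b8 ba eb e2 c5 7b

RES = [0x70, 0x56, 0xb8, 0xba, 0xeb, 0xe2, 0xc5, 0x7b]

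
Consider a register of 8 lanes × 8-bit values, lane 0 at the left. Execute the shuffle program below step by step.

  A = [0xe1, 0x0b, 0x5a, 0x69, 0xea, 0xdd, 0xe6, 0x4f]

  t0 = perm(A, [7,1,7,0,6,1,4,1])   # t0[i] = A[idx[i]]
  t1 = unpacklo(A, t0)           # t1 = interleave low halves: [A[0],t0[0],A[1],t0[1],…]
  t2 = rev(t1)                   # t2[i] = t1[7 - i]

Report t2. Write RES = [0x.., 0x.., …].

RES = [ 0xe1  0x69  0x4f  0x5a  0x0b  0x0b  0x4f  0xe1 ]

  t0: 4f 0b 4f e1 e6 0b ea 0b
  t1: e1 4f 0b 0b 5a 4f 69 e1
  t2: e1 69 4f 5a 0b 0b 4f e1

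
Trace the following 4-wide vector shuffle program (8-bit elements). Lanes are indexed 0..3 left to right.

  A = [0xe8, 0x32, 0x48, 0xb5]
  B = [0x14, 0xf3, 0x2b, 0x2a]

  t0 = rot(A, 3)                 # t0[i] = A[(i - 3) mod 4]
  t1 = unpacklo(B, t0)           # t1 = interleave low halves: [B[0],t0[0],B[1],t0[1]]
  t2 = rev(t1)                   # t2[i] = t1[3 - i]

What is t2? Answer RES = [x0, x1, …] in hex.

→ t0 |32|48|b5|e8|
→ t1 |14|32|f3|48|
→ t2 |48|f3|32|14|

RES = [0x48, 0xf3, 0x32, 0x14]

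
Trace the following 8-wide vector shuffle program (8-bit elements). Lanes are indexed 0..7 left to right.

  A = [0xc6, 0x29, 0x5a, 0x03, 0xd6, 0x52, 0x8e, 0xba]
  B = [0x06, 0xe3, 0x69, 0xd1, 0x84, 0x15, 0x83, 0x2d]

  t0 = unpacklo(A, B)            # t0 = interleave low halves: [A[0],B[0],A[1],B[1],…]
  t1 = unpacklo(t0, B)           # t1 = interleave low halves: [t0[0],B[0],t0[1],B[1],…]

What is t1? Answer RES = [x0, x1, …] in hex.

t0 = [0xc6, 0x06, 0x29, 0xe3, 0x5a, 0x69, 0x03, 0xd1]
t1 = [0xc6, 0x06, 0x06, 0xe3, 0x29, 0x69, 0xe3, 0xd1]

RES = [ 0xc6  0x06  0x06  0xe3  0x29  0x69  0xe3  0xd1 ]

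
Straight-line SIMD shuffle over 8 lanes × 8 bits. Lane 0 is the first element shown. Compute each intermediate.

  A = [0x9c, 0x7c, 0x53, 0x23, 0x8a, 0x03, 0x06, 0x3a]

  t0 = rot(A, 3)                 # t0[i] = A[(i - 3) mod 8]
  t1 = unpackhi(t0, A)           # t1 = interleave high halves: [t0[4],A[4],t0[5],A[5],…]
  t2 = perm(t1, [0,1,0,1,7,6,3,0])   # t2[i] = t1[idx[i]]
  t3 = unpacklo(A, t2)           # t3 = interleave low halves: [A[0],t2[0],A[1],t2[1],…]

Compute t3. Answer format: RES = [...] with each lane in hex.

RES = [ 0x9c  0x7c  0x7c  0x8a  0x53  0x7c  0x23  0x8a ]

  t0: 03 06 3a 9c 7c 53 23 8a
  t1: 7c 8a 53 03 23 06 8a 3a
  t2: 7c 8a 7c 8a 3a 8a 03 7c
  t3: 9c 7c 7c 8a 53 7c 23 8a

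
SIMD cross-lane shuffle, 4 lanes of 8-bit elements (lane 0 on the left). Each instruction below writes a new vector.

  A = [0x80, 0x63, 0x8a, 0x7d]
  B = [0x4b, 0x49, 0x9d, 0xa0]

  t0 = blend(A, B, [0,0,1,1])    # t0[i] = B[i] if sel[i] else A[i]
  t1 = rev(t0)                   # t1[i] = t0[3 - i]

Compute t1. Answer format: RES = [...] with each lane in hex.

RES = [0xa0, 0x9d, 0x63, 0x80]

  t0: 80 63 9d a0
  t1: a0 9d 63 80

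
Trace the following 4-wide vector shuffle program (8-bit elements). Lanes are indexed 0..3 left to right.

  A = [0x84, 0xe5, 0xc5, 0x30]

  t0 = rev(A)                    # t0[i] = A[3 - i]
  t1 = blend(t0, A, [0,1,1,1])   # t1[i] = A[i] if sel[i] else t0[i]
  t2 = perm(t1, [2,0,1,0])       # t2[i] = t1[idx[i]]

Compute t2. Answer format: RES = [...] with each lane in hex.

RES = [0xc5, 0x30, 0xe5, 0x30]

→ t0 |30|c5|e5|84|
→ t1 |30|e5|c5|30|
→ t2 |c5|30|e5|30|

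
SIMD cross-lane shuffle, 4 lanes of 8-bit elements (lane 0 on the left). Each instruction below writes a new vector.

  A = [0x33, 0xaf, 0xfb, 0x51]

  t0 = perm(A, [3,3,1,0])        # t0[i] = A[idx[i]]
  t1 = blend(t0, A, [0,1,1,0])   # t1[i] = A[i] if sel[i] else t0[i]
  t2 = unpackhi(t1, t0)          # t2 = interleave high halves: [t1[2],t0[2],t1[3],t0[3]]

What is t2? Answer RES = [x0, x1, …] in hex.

RES = [0xfb, 0xaf, 0x33, 0x33]

→ t0 |51|51|af|33|
→ t1 |51|af|fb|33|
→ t2 |fb|af|33|33|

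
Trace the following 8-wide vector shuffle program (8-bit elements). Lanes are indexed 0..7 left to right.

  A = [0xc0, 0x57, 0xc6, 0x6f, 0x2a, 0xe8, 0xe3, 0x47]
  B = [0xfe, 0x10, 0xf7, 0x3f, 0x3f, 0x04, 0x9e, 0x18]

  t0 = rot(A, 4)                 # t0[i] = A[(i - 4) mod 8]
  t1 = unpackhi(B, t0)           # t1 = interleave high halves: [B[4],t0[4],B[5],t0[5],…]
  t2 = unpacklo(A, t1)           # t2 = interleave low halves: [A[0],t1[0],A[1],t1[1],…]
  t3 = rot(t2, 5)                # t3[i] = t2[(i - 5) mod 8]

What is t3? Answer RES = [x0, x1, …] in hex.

RES = [0xc0, 0xc6, 0x04, 0x6f, 0x57, 0xc0, 0x3f, 0x57]

t0 = [0x2a, 0xe8, 0xe3, 0x47, 0xc0, 0x57, 0xc6, 0x6f]
t1 = [0x3f, 0xc0, 0x04, 0x57, 0x9e, 0xc6, 0x18, 0x6f]
t2 = [0xc0, 0x3f, 0x57, 0xc0, 0xc6, 0x04, 0x6f, 0x57]
t3 = [0xc0, 0xc6, 0x04, 0x6f, 0x57, 0xc0, 0x3f, 0x57]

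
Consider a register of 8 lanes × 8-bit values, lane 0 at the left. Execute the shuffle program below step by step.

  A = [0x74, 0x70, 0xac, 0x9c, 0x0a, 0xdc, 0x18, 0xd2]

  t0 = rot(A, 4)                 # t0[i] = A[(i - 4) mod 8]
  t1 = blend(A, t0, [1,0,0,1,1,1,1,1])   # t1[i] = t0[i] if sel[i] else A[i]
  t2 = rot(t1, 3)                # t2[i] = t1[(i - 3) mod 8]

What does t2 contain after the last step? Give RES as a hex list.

t0 = [0x0a, 0xdc, 0x18, 0xd2, 0x74, 0x70, 0xac, 0x9c]
t1 = [0x0a, 0x70, 0xac, 0xd2, 0x74, 0x70, 0xac, 0x9c]
t2 = [0x70, 0xac, 0x9c, 0x0a, 0x70, 0xac, 0xd2, 0x74]

RES = [ 0x70  0xac  0x9c  0x0a  0x70  0xac  0xd2  0x74 ]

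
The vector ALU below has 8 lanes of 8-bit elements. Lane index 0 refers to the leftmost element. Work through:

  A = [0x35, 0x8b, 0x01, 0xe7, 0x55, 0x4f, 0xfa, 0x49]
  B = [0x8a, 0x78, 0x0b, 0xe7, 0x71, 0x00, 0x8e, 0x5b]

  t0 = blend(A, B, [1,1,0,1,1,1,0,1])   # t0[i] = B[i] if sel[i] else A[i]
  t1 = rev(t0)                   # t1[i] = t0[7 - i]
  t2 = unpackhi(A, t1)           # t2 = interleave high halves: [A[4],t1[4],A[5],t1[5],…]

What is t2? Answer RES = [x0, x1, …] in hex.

  t0: 8a 78 01 e7 71 00 fa 5b
  t1: 5b fa 00 71 e7 01 78 8a
  t2: 55 e7 4f 01 fa 78 49 8a

RES = [0x55, 0xe7, 0x4f, 0x01, 0xfa, 0x78, 0x49, 0x8a]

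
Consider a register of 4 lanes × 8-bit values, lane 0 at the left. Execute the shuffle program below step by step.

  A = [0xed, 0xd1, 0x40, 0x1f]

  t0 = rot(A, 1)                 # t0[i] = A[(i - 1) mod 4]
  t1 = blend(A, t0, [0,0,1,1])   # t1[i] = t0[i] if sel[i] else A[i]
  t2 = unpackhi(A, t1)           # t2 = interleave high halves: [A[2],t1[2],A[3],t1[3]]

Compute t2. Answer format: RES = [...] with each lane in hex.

  t0: 1f ed d1 40
  t1: ed d1 d1 40
  t2: 40 d1 1f 40

RES = [ 0x40  0xd1  0x1f  0x40 ]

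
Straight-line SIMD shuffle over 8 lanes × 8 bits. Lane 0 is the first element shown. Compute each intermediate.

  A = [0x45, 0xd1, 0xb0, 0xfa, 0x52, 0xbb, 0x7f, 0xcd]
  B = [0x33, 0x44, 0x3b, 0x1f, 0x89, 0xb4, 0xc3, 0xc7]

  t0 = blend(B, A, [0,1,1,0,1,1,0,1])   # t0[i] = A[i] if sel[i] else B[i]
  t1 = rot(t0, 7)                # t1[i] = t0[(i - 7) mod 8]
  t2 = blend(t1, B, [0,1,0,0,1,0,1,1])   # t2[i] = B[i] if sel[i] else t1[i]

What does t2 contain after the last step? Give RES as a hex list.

RES = [0xd1, 0x44, 0x1f, 0x52, 0x89, 0xc3, 0xc3, 0xc7]

  t0: 33 d1 b0 1f 52 bb c3 cd
  t1: d1 b0 1f 52 bb c3 cd 33
  t2: d1 44 1f 52 89 c3 c3 c7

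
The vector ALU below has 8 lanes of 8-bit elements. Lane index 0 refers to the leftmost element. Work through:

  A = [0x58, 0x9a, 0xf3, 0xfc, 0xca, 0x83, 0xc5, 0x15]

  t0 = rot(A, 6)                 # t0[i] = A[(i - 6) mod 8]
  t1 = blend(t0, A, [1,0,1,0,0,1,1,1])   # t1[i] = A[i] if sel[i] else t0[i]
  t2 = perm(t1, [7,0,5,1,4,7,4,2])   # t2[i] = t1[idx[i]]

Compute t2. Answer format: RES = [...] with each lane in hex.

t0 = [0xf3, 0xfc, 0xca, 0x83, 0xc5, 0x15, 0x58, 0x9a]
t1 = [0x58, 0xfc, 0xf3, 0x83, 0xc5, 0x83, 0xc5, 0x15]
t2 = [0x15, 0x58, 0x83, 0xfc, 0xc5, 0x15, 0xc5, 0xf3]

RES = [ 0x15  0x58  0x83  0xfc  0xc5  0x15  0xc5  0xf3 ]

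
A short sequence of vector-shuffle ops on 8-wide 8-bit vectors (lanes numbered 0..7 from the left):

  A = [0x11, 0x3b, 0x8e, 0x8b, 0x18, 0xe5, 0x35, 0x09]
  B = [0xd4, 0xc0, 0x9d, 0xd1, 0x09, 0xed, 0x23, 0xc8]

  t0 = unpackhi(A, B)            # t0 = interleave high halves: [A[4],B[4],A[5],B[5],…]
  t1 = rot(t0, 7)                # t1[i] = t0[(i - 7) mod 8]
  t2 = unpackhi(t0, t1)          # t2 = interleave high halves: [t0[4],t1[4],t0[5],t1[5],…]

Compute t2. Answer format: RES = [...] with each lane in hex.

RES = [0x35, 0x23, 0x23, 0x09, 0x09, 0xc8, 0xc8, 0x18]

t0 = [0x18, 0x09, 0xe5, 0xed, 0x35, 0x23, 0x09, 0xc8]
t1 = [0x09, 0xe5, 0xed, 0x35, 0x23, 0x09, 0xc8, 0x18]
t2 = [0x35, 0x23, 0x23, 0x09, 0x09, 0xc8, 0xc8, 0x18]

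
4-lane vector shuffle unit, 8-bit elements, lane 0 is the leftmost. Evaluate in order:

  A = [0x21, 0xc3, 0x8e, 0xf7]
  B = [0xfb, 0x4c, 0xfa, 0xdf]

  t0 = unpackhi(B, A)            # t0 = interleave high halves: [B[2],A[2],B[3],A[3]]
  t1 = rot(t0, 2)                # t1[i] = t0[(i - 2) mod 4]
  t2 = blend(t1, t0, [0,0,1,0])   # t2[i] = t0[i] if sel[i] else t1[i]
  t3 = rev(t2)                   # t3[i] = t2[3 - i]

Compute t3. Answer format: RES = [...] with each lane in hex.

RES = [0x8e, 0xdf, 0xf7, 0xdf]

  t0: fa 8e df f7
  t1: df f7 fa 8e
  t2: df f7 df 8e
  t3: 8e df f7 df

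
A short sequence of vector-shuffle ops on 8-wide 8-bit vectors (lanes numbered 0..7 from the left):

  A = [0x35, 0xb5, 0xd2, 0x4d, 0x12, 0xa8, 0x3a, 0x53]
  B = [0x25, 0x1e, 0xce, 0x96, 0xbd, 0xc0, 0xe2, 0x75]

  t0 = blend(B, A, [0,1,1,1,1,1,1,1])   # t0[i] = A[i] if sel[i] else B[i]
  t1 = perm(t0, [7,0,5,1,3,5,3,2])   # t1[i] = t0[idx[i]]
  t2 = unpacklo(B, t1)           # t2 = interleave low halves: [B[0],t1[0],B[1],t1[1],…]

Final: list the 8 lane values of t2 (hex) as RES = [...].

RES = [0x25, 0x53, 0x1e, 0x25, 0xce, 0xa8, 0x96, 0xb5]

t0 = [0x25, 0xb5, 0xd2, 0x4d, 0x12, 0xa8, 0x3a, 0x53]
t1 = [0x53, 0x25, 0xa8, 0xb5, 0x4d, 0xa8, 0x4d, 0xd2]
t2 = [0x25, 0x53, 0x1e, 0x25, 0xce, 0xa8, 0x96, 0xb5]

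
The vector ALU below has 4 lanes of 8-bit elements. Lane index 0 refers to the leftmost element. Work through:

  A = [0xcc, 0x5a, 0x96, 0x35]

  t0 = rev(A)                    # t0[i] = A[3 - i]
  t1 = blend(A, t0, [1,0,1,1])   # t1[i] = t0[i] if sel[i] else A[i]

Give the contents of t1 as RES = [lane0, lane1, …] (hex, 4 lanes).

  t0: 35 96 5a cc
  t1: 35 5a 5a cc

RES = [ 0x35  0x5a  0x5a  0xcc ]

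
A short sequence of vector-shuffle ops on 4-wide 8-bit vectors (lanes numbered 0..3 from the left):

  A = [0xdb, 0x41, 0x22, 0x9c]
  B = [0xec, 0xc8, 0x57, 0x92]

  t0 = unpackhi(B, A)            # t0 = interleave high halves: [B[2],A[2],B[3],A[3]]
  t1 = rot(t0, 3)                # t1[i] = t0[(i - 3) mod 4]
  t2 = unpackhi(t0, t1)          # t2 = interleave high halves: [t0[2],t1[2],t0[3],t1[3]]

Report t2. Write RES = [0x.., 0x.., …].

  t0: 57 22 92 9c
  t1: 22 92 9c 57
  t2: 92 9c 9c 57

RES = [0x92, 0x9c, 0x9c, 0x57]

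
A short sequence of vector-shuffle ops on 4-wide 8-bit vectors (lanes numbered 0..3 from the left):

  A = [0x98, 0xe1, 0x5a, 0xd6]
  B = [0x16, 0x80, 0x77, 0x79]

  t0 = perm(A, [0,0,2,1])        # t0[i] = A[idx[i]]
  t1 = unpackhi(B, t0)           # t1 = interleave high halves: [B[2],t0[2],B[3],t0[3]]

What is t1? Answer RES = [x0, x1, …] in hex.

  t0: 98 98 5a e1
  t1: 77 5a 79 e1

RES = [0x77, 0x5a, 0x79, 0xe1]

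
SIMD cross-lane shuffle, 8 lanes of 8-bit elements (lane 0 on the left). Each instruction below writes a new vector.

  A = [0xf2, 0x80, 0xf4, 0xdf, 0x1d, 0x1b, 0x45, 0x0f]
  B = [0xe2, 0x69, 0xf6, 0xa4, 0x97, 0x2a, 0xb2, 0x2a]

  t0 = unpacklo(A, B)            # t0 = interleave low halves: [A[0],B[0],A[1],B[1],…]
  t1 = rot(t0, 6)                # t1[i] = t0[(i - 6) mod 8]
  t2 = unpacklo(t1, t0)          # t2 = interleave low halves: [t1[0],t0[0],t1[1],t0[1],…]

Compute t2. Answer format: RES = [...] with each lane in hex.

t0 = [0xf2, 0xe2, 0x80, 0x69, 0xf4, 0xf6, 0xdf, 0xa4]
t1 = [0x80, 0x69, 0xf4, 0xf6, 0xdf, 0xa4, 0xf2, 0xe2]
t2 = [0x80, 0xf2, 0x69, 0xe2, 0xf4, 0x80, 0xf6, 0x69]

RES = [ 0x80  0xf2  0x69  0xe2  0xf4  0x80  0xf6  0x69 ]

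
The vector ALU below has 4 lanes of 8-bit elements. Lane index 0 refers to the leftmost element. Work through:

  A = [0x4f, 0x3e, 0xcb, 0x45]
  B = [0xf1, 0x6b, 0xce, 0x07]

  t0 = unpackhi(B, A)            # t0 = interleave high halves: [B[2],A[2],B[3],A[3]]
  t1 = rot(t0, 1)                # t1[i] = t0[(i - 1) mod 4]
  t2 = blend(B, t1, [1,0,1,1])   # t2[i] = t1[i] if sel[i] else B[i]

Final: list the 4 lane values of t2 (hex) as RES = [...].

  t0: ce cb 07 45
  t1: 45 ce cb 07
  t2: 45 6b cb 07

RES = [0x45, 0x6b, 0xcb, 0x07]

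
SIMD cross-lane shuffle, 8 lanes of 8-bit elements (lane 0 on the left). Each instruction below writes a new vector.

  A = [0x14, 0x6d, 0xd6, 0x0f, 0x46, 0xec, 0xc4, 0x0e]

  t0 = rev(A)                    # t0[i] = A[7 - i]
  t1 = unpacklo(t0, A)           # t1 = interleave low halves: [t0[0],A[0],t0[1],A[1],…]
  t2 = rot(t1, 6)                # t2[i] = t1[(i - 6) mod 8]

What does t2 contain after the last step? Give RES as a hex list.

→ t0 |0e|c4|ec|46|0f|d6|6d|14|
→ t1 |0e|14|c4|6d|ec|d6|46|0f|
→ t2 |c4|6d|ec|d6|46|0f|0e|14|

RES = [ 0xc4  0x6d  0xec  0xd6  0x46  0x0f  0x0e  0x14 ]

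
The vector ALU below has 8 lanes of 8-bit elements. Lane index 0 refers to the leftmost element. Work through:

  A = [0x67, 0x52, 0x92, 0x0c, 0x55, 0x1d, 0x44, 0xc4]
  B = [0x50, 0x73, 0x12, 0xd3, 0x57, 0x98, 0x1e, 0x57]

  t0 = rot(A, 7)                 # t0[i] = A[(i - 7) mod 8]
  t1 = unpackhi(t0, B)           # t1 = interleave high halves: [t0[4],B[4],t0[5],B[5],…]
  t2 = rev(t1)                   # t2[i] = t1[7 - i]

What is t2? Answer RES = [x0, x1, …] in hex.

  t0: 52 92 0c 55 1d 44 c4 67
  t1: 1d 57 44 98 c4 1e 67 57
  t2: 57 67 1e c4 98 44 57 1d

RES = [ 0x57  0x67  0x1e  0xc4  0x98  0x44  0x57  0x1d ]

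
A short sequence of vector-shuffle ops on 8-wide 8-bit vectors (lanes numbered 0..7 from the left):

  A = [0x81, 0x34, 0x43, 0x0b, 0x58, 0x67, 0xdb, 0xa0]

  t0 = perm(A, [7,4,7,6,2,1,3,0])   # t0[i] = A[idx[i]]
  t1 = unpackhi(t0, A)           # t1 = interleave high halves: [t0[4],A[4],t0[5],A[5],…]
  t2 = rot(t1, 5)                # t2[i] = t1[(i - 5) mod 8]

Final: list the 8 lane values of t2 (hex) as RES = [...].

t0 = [0xa0, 0x58, 0xa0, 0xdb, 0x43, 0x34, 0x0b, 0x81]
t1 = [0x43, 0x58, 0x34, 0x67, 0x0b, 0xdb, 0x81, 0xa0]
t2 = [0x67, 0x0b, 0xdb, 0x81, 0xa0, 0x43, 0x58, 0x34]

RES = [0x67, 0x0b, 0xdb, 0x81, 0xa0, 0x43, 0x58, 0x34]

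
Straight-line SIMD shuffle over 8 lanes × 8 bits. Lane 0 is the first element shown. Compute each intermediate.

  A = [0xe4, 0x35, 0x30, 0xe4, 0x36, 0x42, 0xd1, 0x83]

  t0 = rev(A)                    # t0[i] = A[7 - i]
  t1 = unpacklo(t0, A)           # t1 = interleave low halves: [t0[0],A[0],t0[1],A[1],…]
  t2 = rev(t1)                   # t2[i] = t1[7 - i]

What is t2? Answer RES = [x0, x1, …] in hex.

  t0: 83 d1 42 36 e4 30 35 e4
  t1: 83 e4 d1 35 42 30 36 e4
  t2: e4 36 30 42 35 d1 e4 83

RES = [ 0xe4  0x36  0x30  0x42  0x35  0xd1  0xe4  0x83 ]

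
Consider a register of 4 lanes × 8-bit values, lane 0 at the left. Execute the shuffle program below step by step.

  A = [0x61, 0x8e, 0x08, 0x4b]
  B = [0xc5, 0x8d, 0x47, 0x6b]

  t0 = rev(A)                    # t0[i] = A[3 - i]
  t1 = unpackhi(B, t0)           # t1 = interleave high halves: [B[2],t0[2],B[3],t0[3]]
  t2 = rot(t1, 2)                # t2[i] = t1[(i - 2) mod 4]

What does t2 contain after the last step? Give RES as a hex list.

  t0: 4b 08 8e 61
  t1: 47 8e 6b 61
  t2: 6b 61 47 8e

RES = [0x6b, 0x61, 0x47, 0x8e]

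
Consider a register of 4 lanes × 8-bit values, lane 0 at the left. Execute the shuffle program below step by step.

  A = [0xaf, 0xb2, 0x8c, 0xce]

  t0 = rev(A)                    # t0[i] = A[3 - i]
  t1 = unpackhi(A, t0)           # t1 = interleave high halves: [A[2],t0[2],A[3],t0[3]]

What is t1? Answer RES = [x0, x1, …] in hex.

t0 = [0xce, 0x8c, 0xb2, 0xaf]
t1 = [0x8c, 0xb2, 0xce, 0xaf]

RES = [ 0x8c  0xb2  0xce  0xaf ]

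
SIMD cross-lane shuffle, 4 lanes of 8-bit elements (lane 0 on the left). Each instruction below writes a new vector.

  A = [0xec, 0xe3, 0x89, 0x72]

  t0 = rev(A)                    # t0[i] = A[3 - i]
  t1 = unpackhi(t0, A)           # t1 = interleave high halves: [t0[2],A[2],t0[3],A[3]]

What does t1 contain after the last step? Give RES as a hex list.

t0 = [0x72, 0x89, 0xe3, 0xec]
t1 = [0xe3, 0x89, 0xec, 0x72]

RES = [ 0xe3  0x89  0xec  0x72 ]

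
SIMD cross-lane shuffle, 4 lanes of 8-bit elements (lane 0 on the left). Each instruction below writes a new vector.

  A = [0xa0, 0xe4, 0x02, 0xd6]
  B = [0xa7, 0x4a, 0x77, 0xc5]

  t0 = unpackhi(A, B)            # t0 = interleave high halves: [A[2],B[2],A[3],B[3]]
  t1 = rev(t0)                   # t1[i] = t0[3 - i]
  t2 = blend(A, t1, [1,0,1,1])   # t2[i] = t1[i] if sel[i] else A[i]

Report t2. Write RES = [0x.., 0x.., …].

→ t0 |02|77|d6|c5|
→ t1 |c5|d6|77|02|
→ t2 |c5|e4|77|02|

RES = [0xc5, 0xe4, 0x77, 0x02]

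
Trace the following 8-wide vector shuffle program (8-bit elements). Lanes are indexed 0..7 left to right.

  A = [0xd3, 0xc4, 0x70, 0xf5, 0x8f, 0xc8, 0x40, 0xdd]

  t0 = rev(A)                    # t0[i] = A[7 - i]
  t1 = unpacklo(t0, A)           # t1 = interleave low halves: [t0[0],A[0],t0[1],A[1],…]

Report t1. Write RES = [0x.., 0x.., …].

→ t0 |dd|40|c8|8f|f5|70|c4|d3|
→ t1 |dd|d3|40|c4|c8|70|8f|f5|

RES = [0xdd, 0xd3, 0x40, 0xc4, 0xc8, 0x70, 0x8f, 0xf5]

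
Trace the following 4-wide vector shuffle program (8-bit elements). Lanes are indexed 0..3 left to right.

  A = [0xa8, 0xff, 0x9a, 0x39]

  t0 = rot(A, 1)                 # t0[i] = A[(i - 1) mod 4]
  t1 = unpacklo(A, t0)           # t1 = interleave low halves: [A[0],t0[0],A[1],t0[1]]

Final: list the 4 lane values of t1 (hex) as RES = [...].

RES = [ 0xa8  0x39  0xff  0xa8 ]

→ t0 |39|a8|ff|9a|
→ t1 |a8|39|ff|a8|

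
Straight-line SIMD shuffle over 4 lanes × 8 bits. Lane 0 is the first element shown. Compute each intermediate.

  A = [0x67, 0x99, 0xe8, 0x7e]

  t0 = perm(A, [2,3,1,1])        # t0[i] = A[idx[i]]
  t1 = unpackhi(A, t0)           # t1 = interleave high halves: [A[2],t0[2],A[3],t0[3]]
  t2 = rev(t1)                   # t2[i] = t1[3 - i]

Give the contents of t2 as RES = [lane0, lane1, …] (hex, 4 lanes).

RES = [ 0x99  0x7e  0x99  0xe8 ]

t0 = [0xe8, 0x7e, 0x99, 0x99]
t1 = [0xe8, 0x99, 0x7e, 0x99]
t2 = [0x99, 0x7e, 0x99, 0xe8]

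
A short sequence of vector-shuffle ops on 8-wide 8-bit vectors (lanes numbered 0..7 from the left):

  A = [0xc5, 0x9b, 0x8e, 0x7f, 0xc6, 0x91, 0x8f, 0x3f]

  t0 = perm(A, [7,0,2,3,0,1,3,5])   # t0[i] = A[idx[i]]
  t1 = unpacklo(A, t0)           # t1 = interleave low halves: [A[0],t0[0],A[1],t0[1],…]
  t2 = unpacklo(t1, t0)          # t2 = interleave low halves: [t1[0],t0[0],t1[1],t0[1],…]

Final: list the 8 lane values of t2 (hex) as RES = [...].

RES = [ 0xc5  0x3f  0x3f  0xc5  0x9b  0x8e  0xc5  0x7f ]

→ t0 |3f|c5|8e|7f|c5|9b|7f|91|
→ t1 |c5|3f|9b|c5|8e|8e|7f|7f|
→ t2 |c5|3f|3f|c5|9b|8e|c5|7f|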